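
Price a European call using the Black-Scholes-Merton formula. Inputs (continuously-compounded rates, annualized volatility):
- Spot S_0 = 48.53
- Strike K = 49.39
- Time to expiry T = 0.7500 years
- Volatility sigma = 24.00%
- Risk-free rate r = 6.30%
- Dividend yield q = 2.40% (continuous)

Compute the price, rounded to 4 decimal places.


Answer: Price = 4.2053

Derivation:
d1 = (ln(S/K) + (r - q + 0.5*sigma^2) * T) / (sigma * sqrt(T)) = 0.16013863
d2 = d1 - sigma * sqrt(T) = -0.04770747
exp(-rT) = 0.95384891; exp(-qT) = 0.98216103
C = S_0 * exp(-qT) * N(d1) - K * exp(-rT) * N(d2)
N(d1) = 0.56361406; N(d2) = 0.48097469
C = 48.5300 * 0.98216103 * 0.56361406 - 49.3900 * 0.95384891 * 0.48097469 = 4.2053


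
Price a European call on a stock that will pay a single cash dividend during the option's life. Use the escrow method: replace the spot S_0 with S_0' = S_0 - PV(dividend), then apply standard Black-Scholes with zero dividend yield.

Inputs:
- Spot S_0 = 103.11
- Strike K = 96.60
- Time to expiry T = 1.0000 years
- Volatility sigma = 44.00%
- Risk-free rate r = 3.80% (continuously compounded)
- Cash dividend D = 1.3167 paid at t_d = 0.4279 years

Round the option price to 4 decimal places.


Answer: Price = 21.7215

Derivation:
PV(D) = D * exp(-r * t_d) = 1.3167 * 0.98387128 = 1.29546332
S_0' = S_0 - PV(D) = 103.1100 - 1.29546332 = 101.81453668
d1 = (ln(S_0'/K) + (r + sigma^2/2)*T) / (sigma*sqrt(T)) = 0.42585034
d2 = d1 - sigma*sqrt(T) = -0.01414966
exp(-rT) = 0.96271294
N(d1) = 0.66489155; N(d2) = 0.49435529
C = S_0' * N(d1) - K * exp(-rT) * N(d2) = 101.81453668 * 0.66489155 - 96.6000 * 0.96271294 * 0.49435529 = 21.7215


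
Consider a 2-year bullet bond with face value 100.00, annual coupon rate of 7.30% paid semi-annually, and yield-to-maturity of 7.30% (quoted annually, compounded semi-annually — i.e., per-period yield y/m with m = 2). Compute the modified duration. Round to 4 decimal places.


Answer: Modified duration = 1.8300

Derivation:
Coupon per period c = face * coupon_rate / m = 3.650000
Periods per year m = 2; per-period yield y/m = 0.036500
Number of cashflows N = 4
Cashflows (t years, CF_t, discount factor 1/(1+y/m)^(m*t), PV):
  t = 0.5000: CF_t = 3.650000, DF = 0.964785, PV = 3.521466
  t = 1.0000: CF_t = 3.650000, DF = 0.930811, PV = 3.397459
  t = 1.5000: CF_t = 3.650000, DF = 0.898033, PV = 3.277819
  t = 2.0000: CF_t = 103.650000, DF = 0.866409, PV = 89.803255
Price P = sum_t PV_t = 100.000000
First compute Macaulay numerator sum_t t * PV_t:
  t * PV_t at t = 0.5000: 1.760733
  t * PV_t at t = 1.0000: 3.397459
  t * PV_t at t = 1.5000: 4.916728
  t * PV_t at t = 2.0000: 179.606511
Macaulay duration D = 189.681432 / 100.000000 = 1.896814
Modified duration = D / (1 + y/m) = 1.896814 / (1 + 0.036500) = 1.830019


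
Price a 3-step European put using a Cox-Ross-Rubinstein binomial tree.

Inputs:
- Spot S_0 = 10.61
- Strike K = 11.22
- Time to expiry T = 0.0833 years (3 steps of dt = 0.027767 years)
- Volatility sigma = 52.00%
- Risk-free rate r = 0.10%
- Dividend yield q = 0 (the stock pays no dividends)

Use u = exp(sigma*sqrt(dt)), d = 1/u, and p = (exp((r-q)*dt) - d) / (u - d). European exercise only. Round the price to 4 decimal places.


Answer: Price = V(0,0) = 1.0128

Derivation:
dt = T/N = 0.027767
u = exp(sigma*sqrt(dt)) = 1.090514; d = 1/u = 0.916999
p = (exp((r-q)*dt) - d) / (u - d) = 0.478511
Discount per step: exp(-r*dt) = 0.999972
Stock lattice S(k, i) with i counting down-moves:
  k=0: S(0,0) = 10.6100
  k=1: S(1,0) = 11.5704; S(1,1) = 9.7294
  k=2: S(2,0) = 12.6176; S(2,1) = 10.6100; S(2,2) = 8.9218
  k=3: S(3,0) = 13.7597; S(3,1) = 11.5704; S(3,2) = 9.7294; S(3,3) = 8.1813
Terminal payoffs V(N, i) = max(K - S_T, 0):
  V(3,0) = 0.000000; V(3,1) = 0.000000; V(3,2) = 1.490645; V(3,3) = 3.038717
Backward induction: V(k, i) = exp(-r*dt) * [p * V(k+1, i) + (1-p) * V(k+1, i+1)].
  V(2,0) = exp(-r*dt) * [p*0.000000 + (1-p)*0.000000] = 0.000000
  V(2,1) = exp(-r*dt) * [p*0.000000 + (1-p)*1.490645] = 0.777333
  V(2,2) = exp(-r*dt) * [p*1.490645 + (1-p)*3.038717] = 2.297883
  V(1,0) = exp(-r*dt) * [p*0.000000 + (1-p)*0.777333] = 0.405359
  V(1,1) = exp(-r*dt) * [p*0.777333 + (1-p)*2.297883] = 1.570239
  V(0,0) = exp(-r*dt) * [p*0.405359 + (1-p)*1.570239] = 1.012803


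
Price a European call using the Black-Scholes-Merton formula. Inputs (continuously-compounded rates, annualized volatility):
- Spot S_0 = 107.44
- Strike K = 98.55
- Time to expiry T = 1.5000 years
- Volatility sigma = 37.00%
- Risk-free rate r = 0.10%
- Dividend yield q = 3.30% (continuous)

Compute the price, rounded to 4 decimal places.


d1 = (ln(S/K) + (r - q + 0.5*sigma^2) * T) / (sigma * sqrt(T)) = 0.31124743
d2 = d1 - sigma * sqrt(T) = -0.14190817
exp(-rT) = 0.99850112; exp(-qT) = 0.95170516
C = S_0 * exp(-qT) * N(d1) - K * exp(-rT) * N(d2)
N(d1) = 0.62219374; N(d2) = 0.44357627
C = 107.4400 * 0.95170516 * 0.62219374 - 98.5500 * 0.99850112 * 0.44357627 = 19.9711

Answer: Price = 19.9711


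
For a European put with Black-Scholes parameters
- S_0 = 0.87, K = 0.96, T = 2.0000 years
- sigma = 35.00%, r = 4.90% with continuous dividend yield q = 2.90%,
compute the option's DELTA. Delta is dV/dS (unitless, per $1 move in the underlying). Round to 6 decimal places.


d1 = 0.1294205969; d2 = -0.3655541499
phi(d1) = 0.3956151520; exp(-qT) = 0.9436499474; exp(-rT) = 0.9066489038
N(-d1) = 0.4485124254
Delta = -exp(-qT) * N(-d1) = -0.9436499474 * 0.4485124254 = -0.423239

Answer: Delta = -0.423239


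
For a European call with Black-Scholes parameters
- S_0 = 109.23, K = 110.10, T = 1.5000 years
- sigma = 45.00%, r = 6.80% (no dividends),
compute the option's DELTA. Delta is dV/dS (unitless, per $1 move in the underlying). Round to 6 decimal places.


d1 = 0.4462456955; d2 = -0.1048894966
phi(d1) = 0.3611340198; exp(-qT) = 1.0000000000; exp(-rT) = 0.9030295517
N(d1) = 0.6722901109
Delta = exp(-qT) * N(d1) = 1.0000000000 * 0.6722901109 = 0.672290

Answer: Delta = 0.672290


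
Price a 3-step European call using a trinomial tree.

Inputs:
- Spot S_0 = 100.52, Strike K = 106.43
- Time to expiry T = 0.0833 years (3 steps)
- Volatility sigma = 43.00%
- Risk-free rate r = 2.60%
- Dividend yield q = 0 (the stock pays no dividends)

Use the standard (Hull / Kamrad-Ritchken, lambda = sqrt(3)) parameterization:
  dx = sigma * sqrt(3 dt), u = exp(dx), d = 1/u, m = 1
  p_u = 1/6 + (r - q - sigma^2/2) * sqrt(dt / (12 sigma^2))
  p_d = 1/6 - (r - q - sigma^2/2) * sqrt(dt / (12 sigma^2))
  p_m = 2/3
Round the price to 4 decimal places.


dt = T/N = 0.027767; dx = sigma*sqrt(3*dt) = 0.124105
u = exp(dx) = 1.132135; d = 1/u = 0.883287
p_u = 0.159233, p_m = 0.666667, p_d = 0.174100
Discount per step: exp(-r*dt) = 0.999278
Stock lattice S(k, j) with j the centered position index:
  k=0: S(0,+0) = 100.5200
  k=1: S(1,-1) = 88.7880; S(1,+0) = 100.5200; S(1,+1) = 113.8022
  k=2: S(2,-2) = 78.4252; S(2,-1) = 88.7880; S(2,+0) = 100.5200; S(2,+1) = 113.8022; S(2,+2) = 128.8395
  k=3: S(3,-3) = 69.2720; S(3,-2) = 78.4252; S(3,-1) = 88.7880; S(3,+0) = 100.5200; S(3,+1) = 113.8022; S(3,+2) = 128.8395; S(3,+3) = 145.8638
Terminal payoffs V(N, j) = max(S_T - K, 0):
  V(3,-3) = 0.000000; V(3,-2) = 0.000000; V(3,-1) = 0.000000; V(3,+0) = 0.000000; V(3,+1) = 7.372239; V(3,+2) = 22.409529; V(3,+3) = 39.433777
Backward induction: V(k, j) = exp(-r*dt) * [p_u * V(k+1, j+1) + p_m * V(k+1, j) + p_d * V(k+1, j-1)]
  V(2,-2) = exp(-r*dt) * [p_u*0.000000 + p_m*0.000000 + p_d*0.000000] = 0.000000
  V(2,-1) = exp(-r*dt) * [p_u*0.000000 + p_m*0.000000 + p_d*0.000000] = 0.000000
  V(2,+0) = exp(-r*dt) * [p_u*7.372239 + p_m*0.000000 + p_d*0.000000] = 1.173057
  V(2,+1) = exp(-r*dt) * [p_u*22.409529 + p_m*7.372239 + p_d*0.000000] = 8.477042
  V(2,+2) = exp(-r*dt) * [p_u*39.433777 + p_m*22.409529 + p_d*7.372239] = 22.486118
  V(1,-1) = exp(-r*dt) * [p_u*1.173057 + p_m*0.000000 + p_d*0.000000] = 0.186655
  V(1,+0) = exp(-r*dt) * [p_u*8.477042 + p_m*1.173057 + p_d*0.000000] = 2.130325
  V(1,+1) = exp(-r*dt) * [p_u*22.486118 + p_m*8.477042 + p_d*1.173057] = 9.429315
  V(0,+0) = exp(-r*dt) * [p_u*9.429315 + p_m*2.130325 + p_d*0.186655] = 2.952041

Answer: Price = V(0,0) = 2.9520


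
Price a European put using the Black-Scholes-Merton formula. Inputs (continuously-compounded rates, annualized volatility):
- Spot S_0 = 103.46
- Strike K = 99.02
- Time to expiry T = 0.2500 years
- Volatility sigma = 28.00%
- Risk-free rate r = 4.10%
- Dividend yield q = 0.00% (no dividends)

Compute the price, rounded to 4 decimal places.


Answer: Price = 3.3108

Derivation:
d1 = (ln(S/K) + (r - q + 0.5*sigma^2) * T) / (sigma * sqrt(T)) = 0.45652296
d2 = d1 - sigma * sqrt(T) = 0.31652296
exp(-rT) = 0.98980235; exp(-qT) = 1.00000000
P = K * exp(-rT) * N(-d2) - S_0 * exp(-qT) * N(-d1)
N(-d1) = 0.32400698; N(-d2) = 0.37580280
P = 99.0200 * 0.98980235 * 0.37580280 - 103.4600 * 1.00000000 * 0.32400698 = 3.3108


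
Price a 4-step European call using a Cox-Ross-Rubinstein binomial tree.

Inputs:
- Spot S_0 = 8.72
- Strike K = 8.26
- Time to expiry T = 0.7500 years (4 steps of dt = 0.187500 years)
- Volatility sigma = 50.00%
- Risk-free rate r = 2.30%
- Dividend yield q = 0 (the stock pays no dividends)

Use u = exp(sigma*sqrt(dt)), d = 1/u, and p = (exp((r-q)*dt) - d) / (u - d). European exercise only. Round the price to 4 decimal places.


dt = T/N = 0.187500
u = exp(sigma*sqrt(dt)) = 1.241731; d = 1/u = 0.805327
p = (exp((r-q)*dt) - d) / (u - d) = 0.455987
Discount per step: exp(-r*dt) = 0.995697
Stock lattice S(k, i) with i counting down-moves:
  k=0: S(0,0) = 8.7200
  k=1: S(1,0) = 10.8279; S(1,1) = 7.0225
  k=2: S(2,0) = 13.4453; S(2,1) = 8.7200; S(2,2) = 5.6554
  k=3: S(3,0) = 16.6955; S(3,1) = 10.8279; S(3,2) = 7.0225; S(3,3) = 4.5544
  k=4: S(4,0) = 20.7313; S(4,1) = 13.4453; S(4,2) = 8.7200; S(4,3) = 5.6554; S(4,4) = 3.6678
Terminal payoffs V(N, i) = max(S_T - K, 0):
  V(4,0) = 12.471300; V(4,1) = 5.185331; V(4,2) = 0.460000; V(4,3) = 0.000000; V(4,4) = 0.000000
Backward induction: V(k, i) = exp(-r*dt) * [p * V(k+1, i) + (1-p) * V(k+1, i+1)].
  V(3,0) = exp(-r*dt) * [p*12.471300 + (1-p)*5.185331] = 8.471029
  V(3,1) = exp(-r*dt) * [p*5.185331 + (1-p)*0.460000] = 2.603439
  V(3,2) = exp(-r*dt) * [p*0.460000 + (1-p)*0.000000] = 0.208851
  V(3,3) = exp(-r*dt) * [p*0.000000 + (1-p)*0.000000] = 0.000000
  V(2,0) = exp(-r*dt) * [p*8.471029 + (1-p)*2.603439] = 5.256268
  V(2,1) = exp(-r*dt) * [p*2.603439 + (1-p)*0.208851] = 1.295155
  V(2,2) = exp(-r*dt) * [p*0.208851 + (1-p)*0.000000] = 0.094824
  V(1,0) = exp(-r*dt) * [p*5.256268 + (1-p)*1.295155] = 3.088025
  V(1,1) = exp(-r*dt) * [p*1.295155 + (1-p)*0.094824] = 0.639396
  V(0,0) = exp(-r*dt) * [p*3.088025 + (1-p)*0.639396] = 1.748383

Answer: Price = V(0,0) = 1.7484


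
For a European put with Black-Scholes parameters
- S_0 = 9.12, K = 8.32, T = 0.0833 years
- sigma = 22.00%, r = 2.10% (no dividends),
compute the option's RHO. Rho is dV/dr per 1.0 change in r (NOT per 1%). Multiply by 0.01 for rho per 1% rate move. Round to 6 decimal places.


Answer: Rho = -0.051678

Derivation:
d1 = 1.5051809594; d2 = 1.4416851328
phi(d1) = 0.1285132338; exp(-qT) = 1.0000000000; exp(-rT) = 0.9982522291
N(-d2) = 0.0746956098
Rho = -K*T*exp(-rT)*N(-d2) = -8.3200 * 0.0833 * 0.9982522291 * 0.0746956098 = -0.051678


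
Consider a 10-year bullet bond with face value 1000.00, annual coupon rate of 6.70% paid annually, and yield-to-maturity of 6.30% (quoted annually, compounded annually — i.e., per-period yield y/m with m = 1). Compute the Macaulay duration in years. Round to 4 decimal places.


Answer: Macaulay duration = 7.6372 years

Derivation:
Coupon per period c = face * coupon_rate / m = 67.000000
Periods per year m = 1; per-period yield y/m = 0.063000
Number of cashflows N = 10
Cashflows (t years, CF_t, discount factor 1/(1+y/m)^(m*t), PV):
  t = 1.0000: CF_t = 67.000000, DF = 0.940734, PV = 63.029163
  t = 2.0000: CF_t = 67.000000, DF = 0.884980, PV = 59.293662
  t = 3.0000: CF_t = 67.000000, DF = 0.832531, PV = 55.779550
  t = 4.0000: CF_t = 67.000000, DF = 0.783190, PV = 52.473707
  t = 5.0000: CF_t = 67.000000, DF = 0.736773, PV = 49.363788
  t = 6.0000: CF_t = 67.000000, DF = 0.693107, PV = 46.438183
  t = 7.0000: CF_t = 67.000000, DF = 0.652029, PV = 43.685967
  t = 8.0000: CF_t = 67.000000, DF = 0.613386, PV = 41.096864
  t = 9.0000: CF_t = 67.000000, DF = 0.577033, PV = 38.661208
  t = 10.0000: CF_t = 1067.000000, DF = 0.542834, PV = 579.204296
Price P = sum_t PV_t = 1029.026388
Macaulay numerator sum_t t * PV_t:
  t * PV_t at t = 1.0000: 63.029163
  t * PV_t at t = 2.0000: 118.587324
  t * PV_t at t = 3.0000: 167.338651
  t * PV_t at t = 4.0000: 209.894827
  t * PV_t at t = 5.0000: 246.818941
  t * PV_t at t = 6.0000: 278.629096
  t * PV_t at t = 7.0000: 305.801767
  t * PV_t at t = 8.0000: 328.774915
  t * PV_t at t = 9.0000: 347.950874
  t * PV_t at t = 10.0000: 5792.042957
Macaulay duration D = (sum_t t * PV_t) / P = 7858.868515 / 1029.026388 = 7.637189


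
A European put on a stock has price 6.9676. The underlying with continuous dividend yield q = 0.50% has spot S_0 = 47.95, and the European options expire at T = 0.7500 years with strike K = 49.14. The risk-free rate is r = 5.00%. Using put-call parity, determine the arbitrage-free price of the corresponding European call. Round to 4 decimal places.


Put-call parity: C - P = S_0 * exp(-qT) - K * exp(-rT).
S_0 * exp(-qT) = 47.9500 * 0.99625702 = 47.77052423
K * exp(-rT) = 49.1400 * 0.96319442 = 47.33137369
C = P + S*exp(-qT) - K*exp(-rT)
C = 6.9676 + 47.77052423 - 47.33137369 = 7.4068

Answer: Call price = 7.4068


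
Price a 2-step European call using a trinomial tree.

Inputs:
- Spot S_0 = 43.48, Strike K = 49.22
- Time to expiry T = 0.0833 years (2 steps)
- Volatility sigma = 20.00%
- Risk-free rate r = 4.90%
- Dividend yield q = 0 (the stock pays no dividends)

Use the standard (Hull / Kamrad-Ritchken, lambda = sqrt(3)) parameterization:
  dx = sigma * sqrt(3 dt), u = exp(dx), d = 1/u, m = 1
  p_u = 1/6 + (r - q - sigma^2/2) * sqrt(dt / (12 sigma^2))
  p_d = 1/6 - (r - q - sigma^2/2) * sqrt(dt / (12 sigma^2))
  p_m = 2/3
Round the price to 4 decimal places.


Answer: Price = V(0,0) = 0.0264

Derivation:
dt = T/N = 0.041650; dx = sigma*sqrt(3*dt) = 0.070697
u = exp(dx) = 1.073255; d = 1/u = 0.931745
p_u = 0.175209, p_m = 0.666667, p_d = 0.158124
Discount per step: exp(-r*dt) = 0.997961
Stock lattice S(k, j) with j the centered position index:
  k=0: S(0,+0) = 43.4800
  k=1: S(1,-1) = 40.5123; S(1,+0) = 43.4800; S(1,+1) = 46.6651
  k=2: S(2,-2) = 37.7471; S(2,-1) = 40.5123; S(2,+0) = 43.4800; S(2,+1) = 46.6651; S(2,+2) = 50.0836
Terminal payoffs V(N, j) = max(S_T - K, 0):
  V(2,-2) = 0.000000; V(2,-1) = 0.000000; V(2,+0) = 0.000000; V(2,+1) = 0.000000; V(2,+2) = 0.863626
Backward induction: V(k, j) = exp(-r*dt) * [p_u * V(k+1, j+1) + p_m * V(k+1, j) + p_d * V(k+1, j-1)]
  V(1,-1) = exp(-r*dt) * [p_u*0.000000 + p_m*0.000000 + p_d*0.000000] = 0.000000
  V(1,+0) = exp(-r*dt) * [p_u*0.000000 + p_m*0.000000 + p_d*0.000000] = 0.000000
  V(1,+1) = exp(-r*dt) * [p_u*0.863626 + p_m*0.000000 + p_d*0.000000] = 0.151007
  V(0,+0) = exp(-r*dt) * [p_u*0.151007 + p_m*0.000000 + p_d*0.000000] = 0.026404


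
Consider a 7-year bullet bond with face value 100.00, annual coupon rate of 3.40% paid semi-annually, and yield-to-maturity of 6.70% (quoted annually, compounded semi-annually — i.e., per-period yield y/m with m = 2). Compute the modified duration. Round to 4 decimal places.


Coupon per period c = face * coupon_rate / m = 1.700000
Periods per year m = 2; per-period yield y/m = 0.033500
Number of cashflows N = 14
Cashflows (t years, CF_t, discount factor 1/(1+y/m)^(m*t), PV):
  t = 0.5000: CF_t = 1.700000, DF = 0.967586, PV = 1.644896
  t = 1.0000: CF_t = 1.700000, DF = 0.936222, PV = 1.591578
  t = 1.5000: CF_t = 1.700000, DF = 0.905876, PV = 1.539989
  t = 2.0000: CF_t = 1.700000, DF = 0.876512, PV = 1.490071
  t = 2.5000: CF_t = 1.700000, DF = 0.848101, PV = 1.441772
  t = 3.0000: CF_t = 1.700000, DF = 0.820611, PV = 1.395038
  t = 3.5000: CF_t = 1.700000, DF = 0.794011, PV = 1.349819
  t = 4.0000: CF_t = 1.700000, DF = 0.768274, PV = 1.306066
  t = 4.5000: CF_t = 1.700000, DF = 0.743371, PV = 1.263731
  t = 5.0000: CF_t = 1.700000, DF = 0.719275, PV = 1.222768
  t = 5.5000: CF_t = 1.700000, DF = 0.695961, PV = 1.183133
  t = 6.0000: CF_t = 1.700000, DF = 0.673402, PV = 1.144783
  t = 6.5000: CF_t = 1.700000, DF = 0.651574, PV = 1.107676
  t = 7.0000: CF_t = 101.700000, DF = 0.630454, PV = 64.117151
Price P = sum_t PV_t = 81.798471
First compute Macaulay numerator sum_t t * PV_t:
  t * PV_t at t = 0.5000: 0.822448
  t * PV_t at t = 1.0000: 1.591578
  t * PV_t at t = 1.5000: 2.309983
  t * PV_t at t = 2.0000: 2.980142
  t * PV_t at t = 2.5000: 3.604429
  t * PV_t at t = 3.0000: 4.185114
  t * PV_t at t = 3.5000: 4.724367
  t * PV_t at t = 4.0000: 5.224263
  t * PV_t at t = 4.5000: 5.686789
  t * PV_t at t = 5.0000: 6.113841
  t * PV_t at t = 5.5000: 6.507232
  t * PV_t at t = 6.0000: 6.868698
  t * PV_t at t = 6.5000: 7.199893
  t * PV_t at t = 7.0000: 448.820060
Macaulay duration D = 506.638837 / 81.798471 = 6.193745
Modified duration = D / (1 + y/m) = 6.193745 / (1 + 0.033500) = 5.992980

Answer: Modified duration = 5.9930


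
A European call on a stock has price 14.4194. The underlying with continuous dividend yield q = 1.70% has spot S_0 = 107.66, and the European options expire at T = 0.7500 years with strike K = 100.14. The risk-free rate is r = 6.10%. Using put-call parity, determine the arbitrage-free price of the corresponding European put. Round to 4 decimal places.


Put-call parity: C - P = S_0 * exp(-qT) - K * exp(-rT).
S_0 * exp(-qT) = 107.6600 * 0.98733094 = 106.29604867
K * exp(-rT) = 100.1400 * 0.95528075 = 95.66181456
P = C - S*exp(-qT) + K*exp(-rT)
P = 14.4194 - 106.29604867 + 95.66181456 = 3.7852

Answer: Put price = 3.7852


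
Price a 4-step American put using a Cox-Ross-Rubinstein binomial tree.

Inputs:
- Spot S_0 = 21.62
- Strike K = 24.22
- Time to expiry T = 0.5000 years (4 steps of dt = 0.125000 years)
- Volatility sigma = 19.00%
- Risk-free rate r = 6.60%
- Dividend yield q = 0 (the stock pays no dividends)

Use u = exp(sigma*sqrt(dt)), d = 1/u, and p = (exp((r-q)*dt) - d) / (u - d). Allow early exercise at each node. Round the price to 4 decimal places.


Answer: Price = V(0,0) = 2.6000

Derivation:
dt = T/N = 0.125000
u = exp(sigma*sqrt(dt)) = 1.069483; d = 1/u = 0.935031
p = (exp((r-q)*dt) - d) / (u - d) = 0.544827
Discount per step: exp(-r*dt) = 0.991784
Stock lattice S(k, i) with i counting down-moves:
  k=0: S(0,0) = 21.6200
  k=1: S(1,0) = 23.1222; S(1,1) = 20.2154
  k=2: S(2,0) = 24.7288; S(2,1) = 21.6200; S(2,2) = 18.9020
  k=3: S(3,0) = 26.4470; S(3,1) = 23.1222; S(3,2) = 20.2154; S(3,3) = 17.6740
  k=4: S(4,0) = 28.2847; S(4,1) = 24.7288; S(4,2) = 21.6200; S(4,3) = 18.9020; S(4,4) = 16.5257
Terminal payoffs V(N, i) = max(K - S_T, 0):
  V(4,0) = 0.000000; V(4,1) = 0.000000; V(4,2) = 2.600000; V(4,3) = 5.317985; V(4,4) = 7.694275
Backward induction: V(k, i) = exp(-r*dt) * [p * V(k+1, i) + (1-p) * V(k+1, i+1)]; then take max(V_cont, immediate exercise) for American.
  V(3,0) = exp(-r*dt) * [p*0.000000 + (1-p)*0.000000] = 0.000000; exercise = 0.000000; V(3,0) = max -> 0.000000
  V(3,1) = exp(-r*dt) * [p*0.000000 + (1-p)*2.600000] = 1.173727; exercise = 1.097782; V(3,1) = max -> 1.173727
  V(3,2) = exp(-r*dt) * [p*2.600000 + (1-p)*5.317985] = 3.805628; exercise = 4.004621; V(3,2) = max -> 4.004621
  V(3,3) = exp(-r*dt) * [p*5.317985 + (1-p)*7.694275] = 6.347029; exercise = 6.546022; V(3,3) = max -> 6.546022
  V(2,0) = exp(-r*dt) * [p*0.000000 + (1-p)*1.173727] = 0.529860; exercise = 0.000000; V(2,0) = max -> 0.529860
  V(2,1) = exp(-r*dt) * [p*1.173727 + (1-p)*4.004621] = 2.442044; exercise = 2.600000; V(2,1) = max -> 2.600000
  V(2,2) = exp(-r*dt) * [p*4.004621 + (1-p)*6.546022] = 5.118992; exercise = 5.317985; V(2,2) = max -> 5.317985
  V(1,0) = exp(-r*dt) * [p*0.529860 + (1-p)*2.600000] = 1.460037; exercise = 1.097782; V(1,0) = max -> 1.460037
  V(1,1) = exp(-r*dt) * [p*2.600000 + (1-p)*5.317985] = 3.805628; exercise = 4.004621; V(1,1) = max -> 4.004621
  V(0,0) = exp(-r*dt) * [p*1.460037 + (1-p)*4.004621] = 2.596751; exercise = 2.600000; V(0,0) = max -> 2.600000


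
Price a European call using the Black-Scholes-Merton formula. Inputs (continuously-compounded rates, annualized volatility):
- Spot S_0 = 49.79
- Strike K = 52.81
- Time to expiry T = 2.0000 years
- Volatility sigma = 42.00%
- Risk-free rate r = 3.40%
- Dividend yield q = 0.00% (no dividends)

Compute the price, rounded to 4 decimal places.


d1 = (ln(S/K) + (r - q + 0.5*sigma^2) * T) / (sigma * sqrt(T)) = 0.31232838
d2 = d1 - sigma * sqrt(T) = -0.28164131
exp(-rT) = 0.93426047; exp(-qT) = 1.00000000
C = S_0 * exp(-qT) * N(d1) - K * exp(-rT) * N(d2)
N(d1) = 0.62260451; N(d2) = 0.38910928
C = 49.7900 * 1.00000000 * 0.62260451 - 52.8100 * 0.93426047 * 0.38910928 = 11.8015

Answer: Price = 11.8015


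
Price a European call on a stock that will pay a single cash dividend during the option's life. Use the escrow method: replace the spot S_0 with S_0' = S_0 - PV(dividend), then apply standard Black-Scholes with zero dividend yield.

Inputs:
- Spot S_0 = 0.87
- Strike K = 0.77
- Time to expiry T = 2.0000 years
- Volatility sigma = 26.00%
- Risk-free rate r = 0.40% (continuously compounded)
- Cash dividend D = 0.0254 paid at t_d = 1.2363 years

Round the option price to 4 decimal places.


Answer: Price = 0.1621

Derivation:
PV(D) = D * exp(-r * t_d) = 0.0254 * 0.99506701 = 0.02527470
S_0' = S_0 - PV(D) = 0.8700 - 0.02527470 = 0.84472530
d1 = (ln(S_0'/K) + (r + sigma^2/2)*T) / (sigma*sqrt(T)) = 0.45750072
d2 = d1 - sigma*sqrt(T) = 0.08980520
exp(-rT) = 0.99203191
N(d1) = 0.67634441; N(d2) = 0.53577899
C = S_0' * N(d1) - K * exp(-rT) * N(d2) = 0.84472530 * 0.67634441 - 0.7700 * 0.99203191 * 0.53577899 = 0.1621


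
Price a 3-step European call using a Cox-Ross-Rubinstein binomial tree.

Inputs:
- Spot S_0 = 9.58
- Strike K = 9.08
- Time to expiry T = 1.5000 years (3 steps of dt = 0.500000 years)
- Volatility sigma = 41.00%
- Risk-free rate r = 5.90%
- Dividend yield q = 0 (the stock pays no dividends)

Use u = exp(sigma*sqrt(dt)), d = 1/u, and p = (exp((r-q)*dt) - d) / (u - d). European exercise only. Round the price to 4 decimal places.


dt = T/N = 0.500000
u = exp(sigma*sqrt(dt)) = 1.336312; d = 1/u = 0.748328
p = (exp((r-q)*dt) - d) / (u - d) = 0.478944
Discount per step: exp(-r*dt) = 0.970931
Stock lattice S(k, i) with i counting down-moves:
  k=0: S(0,0) = 9.5800
  k=1: S(1,0) = 12.8019; S(1,1) = 7.1690
  k=2: S(2,0) = 17.1073; S(2,1) = 9.5800; S(2,2) = 5.3648
  k=3: S(3,0) = 22.8607; S(3,1) = 12.8019; S(3,2) = 7.1690; S(3,3) = 4.0146
Terminal payoffs V(N, i) = max(S_T - K, 0):
  V(3,0) = 13.780692; V(3,1) = 3.721872; V(3,2) = 0.000000; V(3,3) = 0.000000
Backward induction: V(k, i) = exp(-r*dt) * [p * V(k+1, i) + (1-p) * V(k+1, i+1)].
  V(2,0) = exp(-r*dt) * [p*13.780692 + (1-p)*3.721872] = 8.291246
  V(2,1) = exp(-r*dt) * [p*3.721872 + (1-p)*0.000000] = 1.730749
  V(2,2) = exp(-r*dt) * [p*0.000000 + (1-p)*0.000000] = 0.000000
  V(1,0) = exp(-r*dt) * [p*8.291246 + (1-p)*1.730749] = 4.731208
  V(1,1) = exp(-r*dt) * [p*1.730749 + (1-p)*0.000000] = 0.804835
  V(0,0) = exp(-r*dt) * [p*4.731208 + (1-p)*0.804835] = 2.607286

Answer: Price = V(0,0) = 2.6073


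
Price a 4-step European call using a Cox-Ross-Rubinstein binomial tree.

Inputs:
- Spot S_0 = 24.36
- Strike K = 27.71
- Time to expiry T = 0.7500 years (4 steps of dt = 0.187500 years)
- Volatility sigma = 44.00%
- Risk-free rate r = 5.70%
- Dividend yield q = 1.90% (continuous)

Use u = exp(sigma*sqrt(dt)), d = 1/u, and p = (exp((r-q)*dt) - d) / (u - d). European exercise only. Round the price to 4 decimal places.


Answer: Price = V(0,0) = 2.8414

Derivation:
dt = T/N = 0.187500
u = exp(sigma*sqrt(dt)) = 1.209885; d = 1/u = 0.826525
p = (exp((r-q)*dt) - d) / (u - d) = 0.471164
Discount per step: exp(-r*dt) = 0.989369
Stock lattice S(k, i) with i counting down-moves:
  k=0: S(0,0) = 24.3600
  k=1: S(1,0) = 29.4728; S(1,1) = 20.1341
  k=2: S(2,0) = 35.6587; S(2,1) = 24.3600; S(2,2) = 16.6414
  k=3: S(3,0) = 43.1430; S(3,1) = 29.4728; S(3,2) = 20.1341; S(3,3) = 13.7545
  k=4: S(4,0) = 52.1980; S(4,1) = 35.6587; S(4,2) = 24.3600; S(4,3) = 16.6414; S(4,4) = 11.3684
Terminal payoffs V(N, i) = max(S_T - K, 0):
  V(4,0) = 24.488032; V(4,1) = 7.948717; V(4,2) = 0.000000; V(4,3) = 0.000000; V(4,4) = 0.000000
Backward induction: V(k, i) = exp(-r*dt) * [p * V(k+1, i) + (1-p) * V(k+1, i+1)].
  V(3,0) = exp(-r*dt) * [p*24.488032 + (1-p)*7.948717] = 15.574108
  V(3,1) = exp(-r*dt) * [p*7.948717 + (1-p)*0.000000] = 3.705337
  V(3,2) = exp(-r*dt) * [p*0.000000 + (1-p)*0.000000] = 0.000000
  V(3,3) = exp(-r*dt) * [p*0.000000 + (1-p)*0.000000] = 0.000000
  V(2,0) = exp(-r*dt) * [p*15.574108 + (1-p)*3.705337] = 9.198639
  V(2,1) = exp(-r*dt) * [p*3.705337 + (1-p)*0.000000] = 1.727263
  V(2,2) = exp(-r*dt) * [p*0.000000 + (1-p)*0.000000] = 0.000000
  V(1,0) = exp(-r*dt) * [p*9.198639 + (1-p)*1.727263] = 5.191724
  V(1,1) = exp(-r*dt) * [p*1.727263 + (1-p)*0.000000] = 0.805173
  V(0,0) = exp(-r*dt) * [p*5.191724 + (1-p)*0.805173] = 2.841428


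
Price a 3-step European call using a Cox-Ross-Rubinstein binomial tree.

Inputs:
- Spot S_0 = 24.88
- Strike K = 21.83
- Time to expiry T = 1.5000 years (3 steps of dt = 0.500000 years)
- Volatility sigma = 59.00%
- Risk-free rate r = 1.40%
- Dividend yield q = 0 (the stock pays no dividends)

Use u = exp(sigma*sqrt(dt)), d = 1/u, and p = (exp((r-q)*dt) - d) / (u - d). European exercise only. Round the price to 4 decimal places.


Answer: Price = V(0,0) = 8.8220

Derivation:
dt = T/N = 0.500000
u = exp(sigma*sqrt(dt)) = 1.517695; d = 1/u = 0.658894
p = (exp((r-q)*dt) - d) / (u - d) = 0.405368
Discount per step: exp(-r*dt) = 0.993024
Stock lattice S(k, i) with i counting down-moves:
  k=0: S(0,0) = 24.8800
  k=1: S(1,0) = 37.7603; S(1,1) = 16.3933
  k=2: S(2,0) = 57.3086; S(2,1) = 24.8800; S(2,2) = 10.8014
  k=3: S(3,0) = 86.9770; S(3,1) = 37.7603; S(3,2) = 16.3933; S(3,3) = 7.1170
Terminal payoffs V(N, i) = max(S_T - K, 0):
  V(3,0) = 65.146961; V(3,1) = 15.930262; V(3,2) = 0.000000; V(3,3) = 0.000000
Backward induction: V(k, i) = exp(-r*dt) * [p * V(k+1, i) + (1-p) * V(k+1, i+1)].
  V(2,0) = exp(-r*dt) * [p*65.146961 + (1-p)*15.930262] = 35.630852
  V(2,1) = exp(-r*dt) * [p*15.930262 + (1-p)*0.000000] = 6.412575
  V(2,2) = exp(-r*dt) * [p*0.000000 + (1-p)*0.000000] = 0.000000
  V(1,0) = exp(-r*dt) * [p*35.630852 + (1-p)*6.412575] = 18.129382
  V(1,1) = exp(-r*dt) * [p*6.412575 + (1-p)*0.000000] = 2.581321
  V(0,0) = exp(-r*dt) * [p*18.129382 + (1-p)*2.581321] = 8.822038


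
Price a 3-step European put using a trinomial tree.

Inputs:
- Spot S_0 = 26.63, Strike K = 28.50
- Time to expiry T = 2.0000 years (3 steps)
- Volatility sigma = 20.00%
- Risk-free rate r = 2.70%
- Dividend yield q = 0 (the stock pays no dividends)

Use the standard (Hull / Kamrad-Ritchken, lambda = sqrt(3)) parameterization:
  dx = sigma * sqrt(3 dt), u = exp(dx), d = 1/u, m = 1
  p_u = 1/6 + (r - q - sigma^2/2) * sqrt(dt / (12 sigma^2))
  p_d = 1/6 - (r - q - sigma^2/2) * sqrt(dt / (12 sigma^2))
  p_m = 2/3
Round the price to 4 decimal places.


Answer: Price = V(0,0) = 3.2141

Derivation:
dt = T/N = 0.666667; dx = sigma*sqrt(3*dt) = 0.282843
u = exp(dx) = 1.326896; d = 1/u = 0.753638
p_u = 0.174916, p_m = 0.666667, p_d = 0.158417
Discount per step: exp(-r*dt) = 0.982161
Stock lattice S(k, j) with j the centered position index:
  k=0: S(0,+0) = 26.6300
  k=1: S(1,-1) = 20.0694; S(1,+0) = 26.6300; S(1,+1) = 35.3353
  k=2: S(2,-2) = 15.1251; S(2,-1) = 20.0694; S(2,+0) = 26.6300; S(2,+1) = 35.3353; S(2,+2) = 46.8862
  k=3: S(3,-3) = 11.3988; S(3,-2) = 15.1251; S(3,-1) = 20.0694; S(3,+0) = 26.6300; S(3,+1) = 35.3353; S(3,+2) = 46.8862; S(3,+3) = 62.2132
Terminal payoffs V(N, j) = max(K - S_T, 0):
  V(3,-3) = 17.101175; V(3,-2) = 13.374940; V(3,-1) = 8.430612; V(3,+0) = 1.870000; V(3,+1) = 0.000000; V(3,+2) = 0.000000; V(3,+3) = 0.000000
Backward induction: V(k, j) = exp(-r*dt) * [p_u * V(k+1, j+1) + p_m * V(k+1, j) + p_d * V(k+1, j-1)]
  V(2,-2) = exp(-r*dt) * [p_u*8.430612 + p_m*13.374940 + p_d*17.101175] = 12.866698
  V(2,-1) = exp(-r*dt) * [p_u*1.870000 + p_m*8.430612 + p_d*13.374940] = 7.922425
  V(2,+0) = exp(-r*dt) * [p_u*0.000000 + p_m*1.870000 + p_d*8.430612] = 2.536155
  V(2,+1) = exp(-r*dt) * [p_u*0.000000 + p_m*0.000000 + p_d*1.870000] = 0.290955
  V(2,+2) = exp(-r*dt) * [p_u*0.000000 + p_m*0.000000 + p_d*0.000000] = 0.000000
  V(1,-1) = exp(-r*dt) * [p_u*2.536155 + p_m*7.922425 + p_d*12.866698] = 7.625043
  V(1,+0) = exp(-r*dt) * [p_u*0.290955 + p_m*2.536155 + p_d*7.922425] = 2.943252
  V(1,+1) = exp(-r*dt) * [p_u*0.000000 + p_m*0.290955 + p_d*2.536155] = 0.585113
  V(0,+0) = exp(-r*dt) * [p_u*0.585113 + p_m*2.943252 + p_d*7.625043] = 3.214074


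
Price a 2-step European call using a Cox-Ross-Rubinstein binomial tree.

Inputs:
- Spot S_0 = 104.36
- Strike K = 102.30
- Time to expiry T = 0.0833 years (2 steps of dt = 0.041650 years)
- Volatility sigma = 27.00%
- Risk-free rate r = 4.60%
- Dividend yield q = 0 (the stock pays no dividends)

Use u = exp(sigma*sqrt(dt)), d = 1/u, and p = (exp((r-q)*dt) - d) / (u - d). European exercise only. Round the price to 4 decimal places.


dt = T/N = 0.041650
u = exp(sigma*sqrt(dt)) = 1.056649; d = 1/u = 0.946388
p = (exp((r-q)*dt) - d) / (u - d) = 0.503621
Discount per step: exp(-r*dt) = 0.998086
Stock lattice S(k, i) with i counting down-moves:
  k=0: S(0,0) = 104.3600
  k=1: S(1,0) = 110.2719; S(1,1) = 98.7651
  k=2: S(2,0) = 116.5187; S(2,1) = 104.3600; S(2,2) = 93.4701
Terminal payoffs V(N, i) = max(S_T - K, 0):
  V(2,0) = 14.218662; V(2,1) = 2.060000; V(2,2) = 0.000000
Backward induction: V(k, i) = exp(-r*dt) * [p * V(k+1, i) + (1-p) * V(k+1, i+1)].
  V(1,0) = exp(-r*dt) * [p*14.218662 + (1-p)*2.060000] = 8.167689
  V(1,1) = exp(-r*dt) * [p*2.060000 + (1-p)*0.000000] = 1.035473
  V(0,0) = exp(-r*dt) * [p*8.167689 + (1-p)*1.035473] = 4.618547

Answer: Price = V(0,0) = 4.6185


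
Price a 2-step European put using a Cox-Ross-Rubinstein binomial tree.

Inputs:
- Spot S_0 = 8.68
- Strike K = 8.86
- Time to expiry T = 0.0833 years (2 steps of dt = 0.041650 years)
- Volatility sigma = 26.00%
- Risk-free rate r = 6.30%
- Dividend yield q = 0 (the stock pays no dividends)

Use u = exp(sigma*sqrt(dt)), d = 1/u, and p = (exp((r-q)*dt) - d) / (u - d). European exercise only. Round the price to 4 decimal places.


dt = T/N = 0.041650
u = exp(sigma*sqrt(dt)) = 1.054495; d = 1/u = 0.948322
p = (exp((r-q)*dt) - d) / (u - d) = 0.511484
Discount per step: exp(-r*dt) = 0.997379
Stock lattice S(k, i) with i counting down-moves:
  k=0: S(0,0) = 8.6800
  k=1: S(1,0) = 9.1530; S(1,1) = 8.2314
  k=2: S(2,0) = 9.6518; S(2,1) = 8.6800; S(2,2) = 7.8060
Terminal payoffs V(N, i) = max(K - S_T, 0):
  V(2,0) = 0.000000; V(2,1) = 0.180000; V(2,2) = 1.053957
Backward induction: V(k, i) = exp(-r*dt) * [p * V(k+1, i) + (1-p) * V(k+1, i+1)].
  V(1,0) = exp(-r*dt) * [p*0.000000 + (1-p)*0.180000] = 0.087702
  V(1,1) = exp(-r*dt) * [p*0.180000 + (1-p)*1.053957] = 0.605351
  V(0,0) = exp(-r*dt) * [p*0.087702 + (1-p)*0.605351] = 0.339690

Answer: Price = V(0,0) = 0.3397


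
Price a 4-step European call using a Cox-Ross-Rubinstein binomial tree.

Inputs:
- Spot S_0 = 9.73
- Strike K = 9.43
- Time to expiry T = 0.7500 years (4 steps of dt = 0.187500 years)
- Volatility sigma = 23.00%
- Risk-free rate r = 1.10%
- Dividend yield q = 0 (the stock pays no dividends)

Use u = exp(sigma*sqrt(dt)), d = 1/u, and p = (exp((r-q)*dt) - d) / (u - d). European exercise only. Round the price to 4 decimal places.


dt = T/N = 0.187500
u = exp(sigma*sqrt(dt)) = 1.104721; d = 1/u = 0.905206
p = (exp((r-q)*dt) - d) / (u - d) = 0.485471
Discount per step: exp(-r*dt) = 0.997940
Stock lattice S(k, i) with i counting down-moves:
  k=0: S(0,0) = 9.7300
  k=1: S(1,0) = 10.7489; S(1,1) = 8.8077
  k=2: S(2,0) = 11.8746; S(2,1) = 9.7300; S(2,2) = 7.9727
  k=3: S(3,0) = 13.1181; S(3,1) = 10.7489; S(3,2) = 8.8077; S(3,3) = 7.2170
  k=4: S(4,0) = 14.4918; S(4,1) = 11.8746; S(4,2) = 9.7300; S(4,3) = 7.9727; S(4,4) = 6.5328
Terminal payoffs V(N, i) = max(S_T - K, 0):
  V(4,0) = 5.061838; V(4,1) = 2.444577; V(4,2) = 0.300000; V(4,3) = 0.000000; V(4,4) = 0.000000
Backward induction: V(k, i) = exp(-r*dt) * [p * V(k+1, i) + (1-p) * V(k+1, i+1)].
  V(3,0) = exp(-r*dt) * [p*5.061838 + (1-p)*2.444577] = 3.707525
  V(3,1) = exp(-r*dt) * [p*2.444577 + (1-p)*0.300000] = 1.338366
  V(3,2) = exp(-r*dt) * [p*0.300000 + (1-p)*0.000000] = 0.145341
  V(3,3) = exp(-r*dt) * [p*0.000000 + (1-p)*0.000000] = 0.000000
  V(2,0) = exp(-r*dt) * [p*3.707525 + (1-p)*1.338366] = 2.483396
  V(2,1) = exp(-r*dt) * [p*1.338366 + (1-p)*0.145341] = 0.723027
  V(2,2) = exp(-r*dt) * [p*0.145341 + (1-p)*0.000000] = 0.070413
  V(1,0) = exp(-r*dt) * [p*2.483396 + (1-p)*0.723027] = 1.574384
  V(1,1) = exp(-r*dt) * [p*0.723027 + (1-p)*0.070413] = 0.386440
  V(0,0) = exp(-r*dt) * [p*1.574384 + (1-p)*0.386440] = 0.961167

Answer: Price = V(0,0) = 0.9612


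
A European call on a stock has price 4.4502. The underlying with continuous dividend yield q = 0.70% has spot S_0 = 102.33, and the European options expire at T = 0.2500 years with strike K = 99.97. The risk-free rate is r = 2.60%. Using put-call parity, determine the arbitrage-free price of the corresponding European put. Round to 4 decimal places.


Put-call parity: C - P = S_0 * exp(-qT) - K * exp(-rT).
S_0 * exp(-qT) = 102.3300 * 0.99825153 = 102.15107910
K * exp(-rT) = 99.9700 * 0.99352108 = 99.32230230
P = C - S*exp(-qT) + K*exp(-rT)
P = 4.4502 - 102.15107910 + 99.32230230 = 1.6214

Answer: Put price = 1.6214


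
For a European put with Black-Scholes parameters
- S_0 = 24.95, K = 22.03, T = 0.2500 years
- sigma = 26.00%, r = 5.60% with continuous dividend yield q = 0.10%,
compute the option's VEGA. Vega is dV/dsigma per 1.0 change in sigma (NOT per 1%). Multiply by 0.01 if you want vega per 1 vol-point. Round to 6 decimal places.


Answer: Vega = 2.632930

Derivation:
d1 = 1.1282204722; d2 = 0.9982204722
phi(d1) = 0.2111093042; exp(-qT) = 0.9997500312; exp(-rT) = 0.9860975443
Vega = S * exp(-qT) * phi(d1) * sqrt(T) = 24.9500 * 0.9997500312 * 0.2111093042 * 0.5000000000 = 2.632930


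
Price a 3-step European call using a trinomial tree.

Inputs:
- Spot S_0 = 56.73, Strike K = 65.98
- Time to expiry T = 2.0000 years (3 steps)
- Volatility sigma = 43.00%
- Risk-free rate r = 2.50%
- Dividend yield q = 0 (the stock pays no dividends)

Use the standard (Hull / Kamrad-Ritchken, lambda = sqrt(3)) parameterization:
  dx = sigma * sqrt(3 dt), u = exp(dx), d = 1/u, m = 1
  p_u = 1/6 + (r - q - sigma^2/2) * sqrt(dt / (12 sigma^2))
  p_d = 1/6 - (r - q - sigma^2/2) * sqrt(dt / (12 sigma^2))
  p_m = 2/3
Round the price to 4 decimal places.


Answer: Price = V(0,0) = 11.2696

Derivation:
dt = T/N = 0.666667; dx = sigma*sqrt(3*dt) = 0.608112
u = exp(dx) = 1.836960; d = 1/u = 0.544378
p_u = 0.129694, p_m = 0.666667, p_d = 0.203639
Discount per step: exp(-r*dt) = 0.983471
Stock lattice S(k, j) with j the centered position index:
  k=0: S(0,+0) = 56.7300
  k=1: S(1,-1) = 30.8826; S(1,+0) = 56.7300; S(1,+1) = 104.2107
  k=2: S(2,-2) = 16.8118; S(2,-1) = 30.8826; S(2,+0) = 56.7300; S(2,+1) = 104.2107; S(2,+2) = 191.4309
  k=3: S(3,-3) = 9.1520; S(3,-2) = 16.8118; S(3,-1) = 30.8826; S(3,+0) = 56.7300; S(3,+1) = 104.2107; S(3,+2) = 191.4309; S(3,+3) = 351.6508
Terminal payoffs V(N, j) = max(S_T - K, 0):
  V(3,-3) = 0.000000; V(3,-2) = 0.000000; V(3,-1) = 0.000000; V(3,+0) = 0.000000; V(3,+1) = 38.230720; V(3,+2) = 125.450886; V(3,+3) = 285.670810
Backward induction: V(k, j) = exp(-r*dt) * [p_u * V(k+1, j+1) + p_m * V(k+1, j) + p_d * V(k+1, j-1)]
  V(2,-2) = exp(-r*dt) * [p_u*0.000000 + p_m*0.000000 + p_d*0.000000] = 0.000000
  V(2,-1) = exp(-r*dt) * [p_u*0.000000 + p_m*0.000000 + p_d*0.000000] = 0.000000
  V(2,+0) = exp(-r*dt) * [p_u*38.230720 + p_m*0.000000 + p_d*0.000000] = 4.876353
  V(2,+1) = exp(-r*dt) * [p_u*125.450886 + p_m*38.230720 + p_d*0.000000] = 41.067222
  V(2,+2) = exp(-r*dt) * [p_u*285.670810 + p_m*125.450886 + p_d*38.230720] = 126.345660
  V(1,-1) = exp(-r*dt) * [p_u*4.876353 + p_m*0.000000 + p_d*0.000000] = 0.621982
  V(1,+0) = exp(-r*dt) * [p_u*41.067222 + p_m*4.876353 + p_d*0.000000] = 8.435320
  V(1,+1) = exp(-r*dt) * [p_u*126.345660 + p_m*41.067222 + p_d*4.876353] = 44.017700
  V(0,+0) = exp(-r*dt) * [p_u*44.017700 + p_m*8.435320 + p_d*0.621982] = 11.269650


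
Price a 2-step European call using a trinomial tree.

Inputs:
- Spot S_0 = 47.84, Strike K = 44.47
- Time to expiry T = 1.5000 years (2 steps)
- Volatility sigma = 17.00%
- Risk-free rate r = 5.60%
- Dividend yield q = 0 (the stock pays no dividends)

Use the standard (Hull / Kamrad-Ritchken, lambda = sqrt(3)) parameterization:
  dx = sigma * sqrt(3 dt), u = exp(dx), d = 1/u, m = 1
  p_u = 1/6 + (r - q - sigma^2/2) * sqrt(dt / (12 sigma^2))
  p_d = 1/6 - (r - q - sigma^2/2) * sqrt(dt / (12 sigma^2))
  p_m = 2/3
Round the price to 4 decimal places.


dt = T/N = 0.750000; dx = sigma*sqrt(3*dt) = 0.255000
u = exp(dx) = 1.290462; d = 1/u = 0.774916
p_u = 0.227770, p_m = 0.666667, p_d = 0.105564
Discount per step: exp(-r*dt) = 0.958870
Stock lattice S(k, j) with j the centered position index:
  k=0: S(0,+0) = 47.8400
  k=1: S(1,-1) = 37.0720; S(1,+0) = 47.8400; S(1,+1) = 61.7357
  k=2: S(2,-2) = 28.7277; S(2,-1) = 37.0720; S(2,+0) = 47.8400; S(2,+1) = 61.7357; S(2,+2) = 79.6675
Terminal payoffs V(N, j) = max(S_T - K, 0):
  V(2,-2) = 0.000000; V(2,-1) = 0.000000; V(2,+0) = 3.370000; V(2,+1) = 17.265684; V(2,+2) = 35.197531
Backward induction: V(k, j) = exp(-r*dt) * [p_u * V(k+1, j+1) + p_m * V(k+1, j) + p_d * V(k+1, j-1)]
  V(1,-1) = exp(-r*dt) * [p_u*3.370000 + p_m*0.000000 + p_d*0.000000] = 0.736013
  V(1,+0) = exp(-r*dt) * [p_u*17.265684 + p_m*3.370000 + p_d*0.000000] = 5.925110
  V(1,+1) = exp(-r*dt) * [p_u*35.197531 + p_m*17.265684 + p_d*3.370000] = 19.065336
  V(0,+0) = exp(-r*dt) * [p_u*19.065336 + p_m*5.925110 + p_d*0.736013] = 8.026003

Answer: Price = V(0,0) = 8.0260


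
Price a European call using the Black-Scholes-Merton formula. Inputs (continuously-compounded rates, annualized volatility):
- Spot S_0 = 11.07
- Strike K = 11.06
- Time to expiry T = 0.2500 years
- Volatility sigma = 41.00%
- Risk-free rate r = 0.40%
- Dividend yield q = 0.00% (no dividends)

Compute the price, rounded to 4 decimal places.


d1 = (ln(S/K) + (r - q + 0.5*sigma^2) * T) / (sigma * sqrt(T)) = 0.11178659
d2 = d1 - sigma * sqrt(T) = -0.09321341
exp(-rT) = 0.99900050; exp(-qT) = 1.00000000
C = S_0 * exp(-qT) * N(d1) - K * exp(-rT) * N(d2)
N(d1) = 0.54450369; N(d2) = 0.46286701
C = 11.0700 * 1.00000000 * 0.54450369 - 11.0600 * 0.99900050 * 0.46286701 = 0.9135

Answer: Price = 0.9135


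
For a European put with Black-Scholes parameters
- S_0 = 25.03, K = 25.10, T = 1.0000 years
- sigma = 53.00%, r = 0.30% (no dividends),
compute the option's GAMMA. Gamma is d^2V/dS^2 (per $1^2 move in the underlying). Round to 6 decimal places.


d1 = 0.2653910553; d2 = -0.2646089447
phi(d1) = 0.3851375486; exp(-qT) = 1.0000000000; exp(-rT) = 0.9970044955
Gamma = exp(-qT) * phi(d1) / (S * sigma * sqrt(T)) = 1.0000000000 * 0.3851375486 / (25.0300 * 0.5300 * 1.0000000000) = 0.029032

Answer: Gamma = 0.029032


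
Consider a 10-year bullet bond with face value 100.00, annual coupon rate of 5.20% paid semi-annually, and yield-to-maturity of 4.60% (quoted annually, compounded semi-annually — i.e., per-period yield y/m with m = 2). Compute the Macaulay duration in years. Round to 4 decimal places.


Answer: Macaulay duration = 7.9786 years

Derivation:
Coupon per period c = face * coupon_rate / m = 2.600000
Periods per year m = 2; per-period yield y/m = 0.023000
Number of cashflows N = 20
Cashflows (t years, CF_t, discount factor 1/(1+y/m)^(m*t), PV):
  t = 0.5000: CF_t = 2.600000, DF = 0.977517, PV = 2.541544
  t = 1.0000: CF_t = 2.600000, DF = 0.955540, PV = 2.484403
  t = 1.5000: CF_t = 2.600000, DF = 0.934056, PV = 2.428547
  t = 2.0000: CF_t = 2.600000, DF = 0.913056, PV = 2.373946
  t = 2.5000: CF_t = 2.600000, DF = 0.892528, PV = 2.320573
  t = 3.0000: CF_t = 2.600000, DF = 0.872461, PV = 2.268400
  t = 3.5000: CF_t = 2.600000, DF = 0.852846, PV = 2.217399
  t = 4.0000: CF_t = 2.600000, DF = 0.833671, PV = 2.167546
  t = 4.5000: CF_t = 2.600000, DF = 0.814928, PV = 2.118813
  t = 5.0000: CF_t = 2.600000, DF = 0.796606, PV = 2.071176
  t = 5.5000: CF_t = 2.600000, DF = 0.778696, PV = 2.024610
  t = 6.0000: CF_t = 2.600000, DF = 0.761189, PV = 1.979091
  t = 6.5000: CF_t = 2.600000, DF = 0.744075, PV = 1.934595
  t = 7.0000: CF_t = 2.600000, DF = 0.727346, PV = 1.891100
  t = 7.5000: CF_t = 2.600000, DF = 0.710993, PV = 1.848583
  t = 8.0000: CF_t = 2.600000, DF = 0.695008, PV = 1.807021
  t = 8.5000: CF_t = 2.600000, DF = 0.679382, PV = 1.766394
  t = 9.0000: CF_t = 2.600000, DF = 0.664108, PV = 1.726680
  t = 9.5000: CF_t = 2.600000, DF = 0.649177, PV = 1.687860
  t = 10.0000: CF_t = 102.600000, DF = 0.634581, PV = 65.108050
Price P = sum_t PV_t = 104.766330
Macaulay numerator sum_t t * PV_t:
  t * PV_t at t = 0.5000: 1.270772
  t * PV_t at t = 1.0000: 2.484403
  t * PV_t at t = 1.5000: 3.642820
  t * PV_t at t = 2.0000: 4.747892
  t * PV_t at t = 2.5000: 5.801432
  t * PV_t at t = 3.0000: 6.805199
  t * PV_t at t = 3.5000: 7.760898
  t * PV_t at t = 4.0000: 8.670183
  t * PV_t at t = 4.5000: 9.534659
  t * PV_t at t = 5.0000: 10.355880
  t * PV_t at t = 5.5000: 11.135355
  t * PV_t at t = 6.0000: 11.874545
  t * PV_t at t = 6.5000: 12.574869
  t * PV_t at t = 7.0000: 13.237699
  t * PV_t at t = 7.5000: 13.864369
  t * PV_t at t = 8.0000: 14.456168
  t * PV_t at t = 8.5000: 15.014349
  t * PV_t at t = 9.0000: 15.540123
  t * PV_t at t = 9.5000: 16.034666
  t * PV_t at t = 10.0000: 651.080497
Macaulay duration D = (sum_t t * PV_t) / P = 835.886778 / 104.766330 = 7.978582
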